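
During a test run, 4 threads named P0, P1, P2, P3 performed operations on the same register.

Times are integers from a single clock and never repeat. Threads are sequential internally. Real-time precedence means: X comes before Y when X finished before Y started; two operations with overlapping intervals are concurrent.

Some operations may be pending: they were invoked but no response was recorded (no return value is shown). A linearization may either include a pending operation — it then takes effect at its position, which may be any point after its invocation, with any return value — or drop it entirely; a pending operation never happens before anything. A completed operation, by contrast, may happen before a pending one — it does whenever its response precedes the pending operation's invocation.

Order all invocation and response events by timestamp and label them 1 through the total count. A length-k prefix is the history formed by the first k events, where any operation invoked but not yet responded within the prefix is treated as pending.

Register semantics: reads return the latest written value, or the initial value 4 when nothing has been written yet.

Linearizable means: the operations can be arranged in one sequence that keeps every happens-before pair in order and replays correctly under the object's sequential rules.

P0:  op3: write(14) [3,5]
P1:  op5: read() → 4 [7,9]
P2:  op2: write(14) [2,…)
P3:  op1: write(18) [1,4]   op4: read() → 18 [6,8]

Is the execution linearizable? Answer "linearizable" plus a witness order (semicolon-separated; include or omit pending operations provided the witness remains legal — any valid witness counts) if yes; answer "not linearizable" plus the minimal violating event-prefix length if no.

prefix check: 1..8 passes, 1..9 fails once op5's time-9 response joins
every one of the 4 real-time-consistent orders over 4 completed register ops fails the sequential spec
including or dropping the 1 pending operation (op2) in any combination fails
e.g. op1, op3, op4, op5 (pending dropped): illegal at step 3, since op4 read() → 18 cannot apply there
e.g. op1, op3, op5, op4 (pending dropped): illegal at step 3, since op5 read() → 4 cannot apply there

not linearizable — minimal violating prefix: 9 events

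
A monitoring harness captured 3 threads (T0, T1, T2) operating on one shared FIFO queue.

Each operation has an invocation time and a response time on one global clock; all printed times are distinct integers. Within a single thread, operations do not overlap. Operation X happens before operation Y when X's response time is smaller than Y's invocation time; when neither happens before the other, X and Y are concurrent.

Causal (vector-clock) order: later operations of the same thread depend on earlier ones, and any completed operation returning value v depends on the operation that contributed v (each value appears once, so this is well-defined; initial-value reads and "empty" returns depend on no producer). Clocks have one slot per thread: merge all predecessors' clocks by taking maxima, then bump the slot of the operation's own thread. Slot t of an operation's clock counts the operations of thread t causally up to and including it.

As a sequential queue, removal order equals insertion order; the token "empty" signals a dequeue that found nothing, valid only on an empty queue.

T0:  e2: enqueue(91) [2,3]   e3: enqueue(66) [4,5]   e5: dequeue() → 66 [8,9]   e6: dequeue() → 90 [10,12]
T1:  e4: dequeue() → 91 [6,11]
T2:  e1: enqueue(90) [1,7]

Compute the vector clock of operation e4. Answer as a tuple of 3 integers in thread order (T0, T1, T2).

root op e1, invoked 1: fresh clock plus T2's own tick → (0, 0, 1)
root op e2, invoked 2: fresh clock plus T0's own tick → (1, 0, 0)
from VC(e2)=(1, 0, 0), e4 (invoked 6) maxes components and bumps T1 → (1, 1, 0)
from VC(e2)=(1, 0, 0), e3 (invoked 4) maxes components and bumps T0 → (2, 0, 0)
from VC(e3)=(2, 0, 0), e5 (invoked 8) maxes components and bumps T0 → (3, 0, 0)
from VC(e1)=(0, 0, 1), VC(e5)=(3, 0, 0), e6 (invoked 10) maxes components and bumps T0 → (4, 0, 1)
target: VC(e4) = (1, 1, 0)

(1, 1, 0)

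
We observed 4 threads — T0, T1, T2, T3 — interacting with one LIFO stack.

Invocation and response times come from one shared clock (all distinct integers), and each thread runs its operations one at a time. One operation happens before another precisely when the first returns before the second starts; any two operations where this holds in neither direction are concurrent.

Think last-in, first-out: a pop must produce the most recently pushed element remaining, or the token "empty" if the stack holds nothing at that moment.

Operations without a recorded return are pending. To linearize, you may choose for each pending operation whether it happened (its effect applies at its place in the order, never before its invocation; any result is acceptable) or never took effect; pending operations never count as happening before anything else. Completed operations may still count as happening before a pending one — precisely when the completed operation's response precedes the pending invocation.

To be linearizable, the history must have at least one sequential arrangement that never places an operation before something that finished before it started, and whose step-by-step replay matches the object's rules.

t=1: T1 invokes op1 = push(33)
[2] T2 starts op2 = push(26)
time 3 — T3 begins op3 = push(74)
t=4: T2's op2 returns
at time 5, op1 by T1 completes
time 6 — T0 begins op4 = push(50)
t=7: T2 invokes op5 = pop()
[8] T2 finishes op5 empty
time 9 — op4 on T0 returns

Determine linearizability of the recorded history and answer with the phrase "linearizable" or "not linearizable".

not linearizable

cut after 7 events: linearizable; cut after 8 events (op5 responds, time 8): not linearizable
checked exhaustively: 2 real-time-consistent orders of 3 completed operations, zero legal LIFO stack replays
completion choices over the 2 pending operations (op3, op4) were checked; none helps
one such order, op1, op2, op5 (pending dropped), breaks at step 3 where op5 pop() → empty is illegal
one such order, op2, op1, op5 (pending dropped), breaks at step 3 where op5 pop() → empty is illegal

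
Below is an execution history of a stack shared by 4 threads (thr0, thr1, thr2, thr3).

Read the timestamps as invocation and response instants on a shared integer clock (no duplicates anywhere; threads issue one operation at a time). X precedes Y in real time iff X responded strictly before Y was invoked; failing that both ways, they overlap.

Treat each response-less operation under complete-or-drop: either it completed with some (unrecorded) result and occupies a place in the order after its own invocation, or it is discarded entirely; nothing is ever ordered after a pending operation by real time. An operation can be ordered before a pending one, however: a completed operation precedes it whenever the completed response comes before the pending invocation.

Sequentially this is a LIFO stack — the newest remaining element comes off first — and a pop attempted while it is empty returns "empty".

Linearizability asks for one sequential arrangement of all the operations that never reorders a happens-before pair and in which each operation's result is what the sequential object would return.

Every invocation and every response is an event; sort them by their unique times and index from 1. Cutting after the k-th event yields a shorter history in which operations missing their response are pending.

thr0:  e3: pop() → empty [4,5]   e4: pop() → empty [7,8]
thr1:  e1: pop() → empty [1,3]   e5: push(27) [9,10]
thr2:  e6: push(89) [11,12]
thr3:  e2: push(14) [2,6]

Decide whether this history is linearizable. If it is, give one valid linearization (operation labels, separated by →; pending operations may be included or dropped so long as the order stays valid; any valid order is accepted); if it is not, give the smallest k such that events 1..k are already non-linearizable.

events 1..7 are fine; event 8 — the response of e4 at time 8 — makes the prefix non-linearizable
checked exhaustively: 3 real-time-consistent orders of 4 completed operations, zero legal stack replays
one such order, e1, e2, e3, e4, breaks at step 3 where e3 pop() → empty is illegal
one such order, e1, e3, e2, e4, breaks at step 4 where e4 pop() → empty is illegal

not linearizable — minimal violating prefix: 8 events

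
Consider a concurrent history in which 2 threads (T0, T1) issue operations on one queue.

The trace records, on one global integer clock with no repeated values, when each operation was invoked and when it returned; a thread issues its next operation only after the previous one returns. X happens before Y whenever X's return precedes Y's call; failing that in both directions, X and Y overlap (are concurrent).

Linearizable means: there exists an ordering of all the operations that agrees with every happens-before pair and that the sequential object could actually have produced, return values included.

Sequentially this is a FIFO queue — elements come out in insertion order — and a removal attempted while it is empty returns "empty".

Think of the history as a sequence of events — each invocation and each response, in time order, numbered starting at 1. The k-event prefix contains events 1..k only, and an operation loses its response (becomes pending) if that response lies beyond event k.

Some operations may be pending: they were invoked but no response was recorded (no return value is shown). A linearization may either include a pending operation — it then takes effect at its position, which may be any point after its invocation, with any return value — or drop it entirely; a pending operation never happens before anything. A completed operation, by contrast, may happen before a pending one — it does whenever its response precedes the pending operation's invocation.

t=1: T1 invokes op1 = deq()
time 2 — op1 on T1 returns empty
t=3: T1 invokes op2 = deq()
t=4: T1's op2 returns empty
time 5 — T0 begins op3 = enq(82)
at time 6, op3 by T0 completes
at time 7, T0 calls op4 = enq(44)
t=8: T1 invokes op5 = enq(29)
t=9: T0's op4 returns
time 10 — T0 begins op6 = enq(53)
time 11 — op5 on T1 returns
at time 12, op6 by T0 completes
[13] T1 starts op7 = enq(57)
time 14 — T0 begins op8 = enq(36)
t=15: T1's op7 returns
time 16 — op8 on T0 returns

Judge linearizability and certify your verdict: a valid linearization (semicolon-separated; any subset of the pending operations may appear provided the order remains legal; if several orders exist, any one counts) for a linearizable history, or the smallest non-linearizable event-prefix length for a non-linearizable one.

after step 1 (op1 deq() → empty): queue <>
after step 2 (op2 deq() → empty): queue <>
after step 3 (op3 enq(82)): queue <82>
after step 4 (op4 enq(44)): queue <82,44>
after step 5 (op5 enq(29)): queue <82,44,29>
after step 6 (op6 enq(53)): queue <82,44,29,53>
after step 7 (op7 enq(57)): queue <82,44,29,53,57>
after step 8 (op8 enq(36)): queue <82,44,29,53,57,36>

linearizable — witness: op1; op2; op3; op4; op5; op6; op7; op8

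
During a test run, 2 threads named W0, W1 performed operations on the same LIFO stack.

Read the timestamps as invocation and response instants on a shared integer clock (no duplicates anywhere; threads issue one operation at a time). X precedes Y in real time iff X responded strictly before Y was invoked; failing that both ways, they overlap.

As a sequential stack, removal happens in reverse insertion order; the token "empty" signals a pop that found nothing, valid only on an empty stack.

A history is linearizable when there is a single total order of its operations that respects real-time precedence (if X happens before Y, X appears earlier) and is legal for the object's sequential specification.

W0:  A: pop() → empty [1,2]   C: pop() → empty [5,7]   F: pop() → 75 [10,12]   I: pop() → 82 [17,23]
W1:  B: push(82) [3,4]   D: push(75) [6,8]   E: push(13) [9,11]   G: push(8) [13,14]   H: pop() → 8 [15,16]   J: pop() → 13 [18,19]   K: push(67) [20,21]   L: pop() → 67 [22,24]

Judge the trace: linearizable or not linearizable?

through event 6 a valid linearization exists; event 7 (C responding at time 7) ends that
the sole real-time-consistent order of 3 completed operations fails the LIFO stack replay
every completion of the 1 pending operation (D) was checked; none linearizes
sample order A, B, C (pending dropped) stalls at step 3 — C pop() → empty has no legal effect

not linearizable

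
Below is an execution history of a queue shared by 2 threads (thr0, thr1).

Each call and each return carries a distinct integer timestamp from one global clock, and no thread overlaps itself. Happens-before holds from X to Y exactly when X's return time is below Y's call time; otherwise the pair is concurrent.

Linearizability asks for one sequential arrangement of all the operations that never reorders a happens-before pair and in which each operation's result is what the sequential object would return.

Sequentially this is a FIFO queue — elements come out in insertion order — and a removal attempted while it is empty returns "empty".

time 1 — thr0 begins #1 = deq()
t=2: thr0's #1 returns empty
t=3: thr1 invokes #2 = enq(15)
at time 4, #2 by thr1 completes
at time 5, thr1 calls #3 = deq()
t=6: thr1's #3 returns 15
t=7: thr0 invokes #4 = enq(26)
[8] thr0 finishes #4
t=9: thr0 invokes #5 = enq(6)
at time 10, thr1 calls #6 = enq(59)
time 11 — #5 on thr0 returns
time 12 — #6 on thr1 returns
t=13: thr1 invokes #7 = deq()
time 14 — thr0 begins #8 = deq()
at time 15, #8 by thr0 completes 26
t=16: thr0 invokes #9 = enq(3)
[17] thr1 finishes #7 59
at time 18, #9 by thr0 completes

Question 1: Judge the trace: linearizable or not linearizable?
one valid linearization: #1, #2, #3, #4, #6, #5, #8, #7, #9
1. #1 deq() → empty, leaving queue <>
2. #2 enq(15), leaving queue <15>
3. #3 deq() → 15, leaving queue <>
4. #4 enq(26), leaving queue <26>
5. #6 enq(59), leaving queue <26,59>
6. #5 enq(6), leaving queue <26,59,6>
7. #8 deq() → 26, leaving queue <59,6>
8. #7 deq() → 59, leaving queue <6>
9. #9 enq(3), leaving queue <6,3>

linearizable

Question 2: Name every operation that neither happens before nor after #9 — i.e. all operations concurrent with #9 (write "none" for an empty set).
Answer: #7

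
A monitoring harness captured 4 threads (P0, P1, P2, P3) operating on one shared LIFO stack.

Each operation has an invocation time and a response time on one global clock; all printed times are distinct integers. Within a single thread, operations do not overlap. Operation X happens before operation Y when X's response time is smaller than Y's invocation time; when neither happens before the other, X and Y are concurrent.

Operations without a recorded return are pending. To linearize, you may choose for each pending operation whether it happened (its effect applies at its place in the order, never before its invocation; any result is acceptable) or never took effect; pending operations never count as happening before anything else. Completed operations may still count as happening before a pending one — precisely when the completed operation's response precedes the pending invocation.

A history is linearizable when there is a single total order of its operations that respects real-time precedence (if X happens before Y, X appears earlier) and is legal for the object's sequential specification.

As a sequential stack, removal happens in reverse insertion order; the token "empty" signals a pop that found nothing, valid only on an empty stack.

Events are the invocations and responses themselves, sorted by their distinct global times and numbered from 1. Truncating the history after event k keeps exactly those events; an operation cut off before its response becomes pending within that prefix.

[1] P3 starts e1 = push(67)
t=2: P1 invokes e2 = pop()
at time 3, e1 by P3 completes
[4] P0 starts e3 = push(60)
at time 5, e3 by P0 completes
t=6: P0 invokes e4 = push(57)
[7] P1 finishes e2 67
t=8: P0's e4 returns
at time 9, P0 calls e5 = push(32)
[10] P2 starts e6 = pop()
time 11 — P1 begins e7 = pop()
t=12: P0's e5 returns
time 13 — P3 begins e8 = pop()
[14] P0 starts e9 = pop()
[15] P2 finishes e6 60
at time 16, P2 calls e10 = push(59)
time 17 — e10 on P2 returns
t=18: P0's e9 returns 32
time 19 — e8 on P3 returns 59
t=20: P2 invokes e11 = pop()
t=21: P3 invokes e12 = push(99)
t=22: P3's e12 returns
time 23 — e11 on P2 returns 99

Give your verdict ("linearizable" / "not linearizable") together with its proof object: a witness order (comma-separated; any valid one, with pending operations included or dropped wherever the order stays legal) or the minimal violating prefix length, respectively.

1. e1 push(67), leaving stack <67>
2. e2 pop() → 67, leaving stack <>
3. e3 push(60), leaving stack <60>
4. e4 push(57), leaving stack <60,57>
5. e5 push(32), leaving stack <60,57,32>
6. e9 pop() → 32, leaving stack <60,57>
7. e7 pop() (pending, included), leaving stack <60>
8. e6 pop() → 60, leaving stack <>
9. e10 push(59), leaving stack <59>
10. e8 pop() → 59, leaving stack <>
11. e12 push(99), leaving stack <99>
12. e11 pop() → 99, leaving stack <>

linearizable — witness: e1, e2, e3, e4, e5, e9, e7, e6, e10, e8, e12, e11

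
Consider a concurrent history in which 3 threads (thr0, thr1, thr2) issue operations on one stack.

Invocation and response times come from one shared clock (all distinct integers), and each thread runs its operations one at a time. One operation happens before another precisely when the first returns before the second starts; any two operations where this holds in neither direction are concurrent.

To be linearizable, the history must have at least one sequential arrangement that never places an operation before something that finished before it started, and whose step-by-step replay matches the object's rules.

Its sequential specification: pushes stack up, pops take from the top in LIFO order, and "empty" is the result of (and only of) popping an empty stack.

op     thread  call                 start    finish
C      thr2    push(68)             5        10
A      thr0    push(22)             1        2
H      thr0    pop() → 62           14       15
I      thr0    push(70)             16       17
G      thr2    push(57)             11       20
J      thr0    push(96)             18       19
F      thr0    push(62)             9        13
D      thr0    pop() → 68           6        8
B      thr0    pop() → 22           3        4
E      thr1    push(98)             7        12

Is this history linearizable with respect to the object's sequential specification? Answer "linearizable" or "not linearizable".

a witness: A, B, C, D, E, F, H, G, I, J
after step 1 (A push(22)): stack <22>
after step 2 (B pop() → 22): stack <>
after step 3 (C push(68)): stack <68>
after step 4 (D pop() → 68): stack <>
after step 5 (E push(98)): stack <98>
after step 6 (F push(62)): stack <98,62>
after step 7 (H pop() → 62): stack <98>
after step 8 (G push(57)): stack <98,57>
after step 9 (I push(70)): stack <98,57,70>
after step 10 (J push(96)): stack <98,57,70,96>

linearizable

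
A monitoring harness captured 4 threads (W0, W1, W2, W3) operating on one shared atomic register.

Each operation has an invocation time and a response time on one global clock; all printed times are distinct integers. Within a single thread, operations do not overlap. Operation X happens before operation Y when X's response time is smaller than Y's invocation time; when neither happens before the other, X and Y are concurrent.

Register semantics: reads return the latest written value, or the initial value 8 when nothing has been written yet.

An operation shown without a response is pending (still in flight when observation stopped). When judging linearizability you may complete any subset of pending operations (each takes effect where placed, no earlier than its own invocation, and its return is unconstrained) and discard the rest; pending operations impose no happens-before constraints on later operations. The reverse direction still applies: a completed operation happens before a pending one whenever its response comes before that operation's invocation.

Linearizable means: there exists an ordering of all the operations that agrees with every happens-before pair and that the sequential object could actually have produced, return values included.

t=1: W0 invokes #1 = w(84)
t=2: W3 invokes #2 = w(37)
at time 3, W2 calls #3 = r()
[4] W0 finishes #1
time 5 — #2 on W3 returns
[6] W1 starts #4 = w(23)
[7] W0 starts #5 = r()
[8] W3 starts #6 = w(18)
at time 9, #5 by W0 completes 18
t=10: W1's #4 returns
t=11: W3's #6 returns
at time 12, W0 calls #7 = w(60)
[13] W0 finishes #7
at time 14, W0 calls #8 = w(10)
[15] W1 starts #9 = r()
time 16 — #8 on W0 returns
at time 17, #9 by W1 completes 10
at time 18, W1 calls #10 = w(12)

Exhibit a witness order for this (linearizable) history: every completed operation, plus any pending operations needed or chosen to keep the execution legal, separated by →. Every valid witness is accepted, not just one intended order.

#1 → #2 → #3 → #4 → #6 → #5 → #7 → #8 → #9

after step 1 (#1 w(84)): value 84
after step 2 (#2 w(37)): value 37
after step 3 (#3 r() (pending, included)): value 37
after step 4 (#4 w(23)): value 23
after step 5 (#6 w(18)): value 18
after step 6 (#5 r() → 18): value 18
after step 7 (#7 w(60)): value 60
after step 8 (#8 w(10)): value 10
after step 9 (#9 r() → 10): value 10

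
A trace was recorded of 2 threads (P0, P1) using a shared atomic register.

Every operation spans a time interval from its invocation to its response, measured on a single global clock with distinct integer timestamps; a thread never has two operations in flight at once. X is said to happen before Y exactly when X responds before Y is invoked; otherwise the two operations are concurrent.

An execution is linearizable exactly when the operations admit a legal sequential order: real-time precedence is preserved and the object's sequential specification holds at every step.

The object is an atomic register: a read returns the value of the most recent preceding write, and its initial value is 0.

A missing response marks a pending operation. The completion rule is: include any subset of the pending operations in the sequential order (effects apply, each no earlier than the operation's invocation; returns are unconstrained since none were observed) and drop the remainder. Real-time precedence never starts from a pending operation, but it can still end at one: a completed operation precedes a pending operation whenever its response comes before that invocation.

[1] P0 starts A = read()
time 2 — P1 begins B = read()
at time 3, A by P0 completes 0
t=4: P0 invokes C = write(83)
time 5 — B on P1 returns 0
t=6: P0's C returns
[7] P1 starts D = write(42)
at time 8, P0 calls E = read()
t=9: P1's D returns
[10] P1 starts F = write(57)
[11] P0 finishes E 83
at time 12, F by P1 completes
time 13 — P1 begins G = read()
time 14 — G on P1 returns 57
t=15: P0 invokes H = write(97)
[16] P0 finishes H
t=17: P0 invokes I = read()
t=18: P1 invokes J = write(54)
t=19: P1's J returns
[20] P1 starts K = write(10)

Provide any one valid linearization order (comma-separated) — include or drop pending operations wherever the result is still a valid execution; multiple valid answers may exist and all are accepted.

A, B, C, E, D, F, G, H, I, J

step 1: A read() → 0 — value 0
step 2: B read() → 0 — value 0
step 3: C write(83) — value 83
step 4: E read() → 83 — value 83
step 5: D write(42) — value 42
step 6: F write(57) — value 57
step 7: G read() → 57 — value 57
step 8: H write(97) — value 97
step 9: I read() (pending, included) — value 97
step 10: J write(54) — value 54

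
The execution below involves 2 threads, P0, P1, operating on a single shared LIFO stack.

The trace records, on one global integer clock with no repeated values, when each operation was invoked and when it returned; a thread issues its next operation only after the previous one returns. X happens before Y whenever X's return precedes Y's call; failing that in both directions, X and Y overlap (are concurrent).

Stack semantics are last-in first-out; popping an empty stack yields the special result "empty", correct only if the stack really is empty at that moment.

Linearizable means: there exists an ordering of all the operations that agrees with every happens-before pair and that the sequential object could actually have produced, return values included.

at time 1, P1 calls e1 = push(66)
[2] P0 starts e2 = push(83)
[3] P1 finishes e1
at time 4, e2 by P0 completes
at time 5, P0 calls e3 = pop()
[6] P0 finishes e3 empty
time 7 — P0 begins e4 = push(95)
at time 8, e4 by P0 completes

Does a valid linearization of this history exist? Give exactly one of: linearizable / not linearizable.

cut after 5 events: linearizable; cut after 6 events (e3 responds, time 6): not linearizable
real-time-consistent orders of the 3 completed operations: 2 — all fail the LIFO stack replay
one such order, e1, e2, e3, breaks at step 3 where e3 pop() → empty is illegal
one such order, e2, e1, e3, breaks at step 3 where e3 pop() → empty is illegal

not linearizable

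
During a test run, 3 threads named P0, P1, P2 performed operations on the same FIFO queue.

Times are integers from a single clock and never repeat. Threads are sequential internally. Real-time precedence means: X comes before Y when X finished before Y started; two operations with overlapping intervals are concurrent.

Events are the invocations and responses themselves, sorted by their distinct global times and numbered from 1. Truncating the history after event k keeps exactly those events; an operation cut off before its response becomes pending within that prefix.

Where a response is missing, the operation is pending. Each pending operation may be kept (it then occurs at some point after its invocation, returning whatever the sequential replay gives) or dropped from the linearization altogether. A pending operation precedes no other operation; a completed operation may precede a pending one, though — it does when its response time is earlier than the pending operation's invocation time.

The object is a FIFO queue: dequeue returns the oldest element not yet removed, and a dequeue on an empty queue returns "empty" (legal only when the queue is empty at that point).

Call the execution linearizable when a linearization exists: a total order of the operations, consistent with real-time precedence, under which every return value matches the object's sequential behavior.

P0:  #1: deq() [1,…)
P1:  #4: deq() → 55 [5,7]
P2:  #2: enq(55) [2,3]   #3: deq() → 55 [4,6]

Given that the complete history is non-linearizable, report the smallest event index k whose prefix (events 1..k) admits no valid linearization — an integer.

events 1..6 are linearizable; a witness order is #1, #2, #3:
after step 1 (#1 deq() (pending, included)): queue <>
after step 2 (#2 enq(55)): queue <55>
after step 3 (#3 deq() → 55): queue <>
once event 7 joins (#4's response, time 7), exhaustive search finds no witness
including or dropping the 1 pending operation (#1) in any combination fails
for example #2, #3, #4 (pending dropped) fails at step 3: #4 deq() → 55 is not legal there
for example #2, #4, #3 (pending dropped) fails at step 3: #3 deq() → 55 is not legal there

7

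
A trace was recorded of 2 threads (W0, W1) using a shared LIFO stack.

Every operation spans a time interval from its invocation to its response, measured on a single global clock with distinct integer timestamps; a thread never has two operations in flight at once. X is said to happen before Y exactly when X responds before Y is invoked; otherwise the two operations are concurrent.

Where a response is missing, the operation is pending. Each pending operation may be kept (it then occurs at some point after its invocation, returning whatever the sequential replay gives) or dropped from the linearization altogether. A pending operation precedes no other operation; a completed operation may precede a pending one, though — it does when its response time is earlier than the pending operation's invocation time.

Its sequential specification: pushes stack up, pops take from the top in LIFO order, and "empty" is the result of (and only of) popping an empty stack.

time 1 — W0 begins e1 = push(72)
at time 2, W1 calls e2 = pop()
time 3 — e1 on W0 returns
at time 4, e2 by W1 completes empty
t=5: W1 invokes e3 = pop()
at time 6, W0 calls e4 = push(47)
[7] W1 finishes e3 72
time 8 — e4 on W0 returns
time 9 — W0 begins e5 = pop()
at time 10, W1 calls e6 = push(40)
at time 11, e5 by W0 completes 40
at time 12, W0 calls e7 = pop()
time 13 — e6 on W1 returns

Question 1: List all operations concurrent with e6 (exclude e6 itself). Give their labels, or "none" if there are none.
e5, e7

e6 spans [10,13]: anything still running between times 10 and 13 counts as concurrent
e1 [1,3]: before
e2 [2,4]: before
e3 [5,7]: before
e4 [6,8]: before
e5 [9,11]: concurrent
e7 [12,…): concurrent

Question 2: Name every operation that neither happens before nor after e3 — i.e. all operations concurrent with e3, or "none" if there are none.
e4

overlap test against e3 [5,7]: concurrent iff the interval meets 5..7
e1 [1,3]: before
e2 [2,4]: before
e4 [6,8]: concurrent
e5 [9,11]: after
e6 [10,13]: after
e7 [12,…): after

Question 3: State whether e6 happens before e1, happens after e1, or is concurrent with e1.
after

e6 spans [10,13], e1 spans [1,3]
resp(e1)=3 < inv(e6)=10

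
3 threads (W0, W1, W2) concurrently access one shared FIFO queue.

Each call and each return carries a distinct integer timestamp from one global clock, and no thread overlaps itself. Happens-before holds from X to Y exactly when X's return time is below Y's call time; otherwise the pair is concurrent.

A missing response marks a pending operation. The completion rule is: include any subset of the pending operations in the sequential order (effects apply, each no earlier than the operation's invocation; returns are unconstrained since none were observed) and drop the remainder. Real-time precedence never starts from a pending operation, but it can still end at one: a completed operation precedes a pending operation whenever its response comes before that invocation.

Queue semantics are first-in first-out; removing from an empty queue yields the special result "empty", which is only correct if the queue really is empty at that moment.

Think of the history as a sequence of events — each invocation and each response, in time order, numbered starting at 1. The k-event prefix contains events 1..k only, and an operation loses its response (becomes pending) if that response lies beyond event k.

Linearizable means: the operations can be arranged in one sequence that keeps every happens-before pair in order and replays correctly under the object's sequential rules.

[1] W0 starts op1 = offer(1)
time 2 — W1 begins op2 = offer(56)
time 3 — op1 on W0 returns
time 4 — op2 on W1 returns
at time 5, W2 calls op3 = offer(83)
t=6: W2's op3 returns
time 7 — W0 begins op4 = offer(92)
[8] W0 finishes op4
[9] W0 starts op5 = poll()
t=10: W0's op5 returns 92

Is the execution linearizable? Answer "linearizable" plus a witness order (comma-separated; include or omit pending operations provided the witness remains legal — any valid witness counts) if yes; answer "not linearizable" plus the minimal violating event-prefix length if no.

events 1..9 are fine; event 10 — the response of op5 at time 10 — makes the prefix non-linearizable
no legal order exists: 2 real-time-consistent candidates over 5 completed FIFO queue operations, all rejected
take op1, op2, op3, op4, op5: step 5 already fails, because op5 poll() → 92 cannot occur there
take op2, op1, op3, op4, op5: step 5 already fails, because op5 poll() → 92 cannot occur there

not linearizable — minimal violating prefix: 10 events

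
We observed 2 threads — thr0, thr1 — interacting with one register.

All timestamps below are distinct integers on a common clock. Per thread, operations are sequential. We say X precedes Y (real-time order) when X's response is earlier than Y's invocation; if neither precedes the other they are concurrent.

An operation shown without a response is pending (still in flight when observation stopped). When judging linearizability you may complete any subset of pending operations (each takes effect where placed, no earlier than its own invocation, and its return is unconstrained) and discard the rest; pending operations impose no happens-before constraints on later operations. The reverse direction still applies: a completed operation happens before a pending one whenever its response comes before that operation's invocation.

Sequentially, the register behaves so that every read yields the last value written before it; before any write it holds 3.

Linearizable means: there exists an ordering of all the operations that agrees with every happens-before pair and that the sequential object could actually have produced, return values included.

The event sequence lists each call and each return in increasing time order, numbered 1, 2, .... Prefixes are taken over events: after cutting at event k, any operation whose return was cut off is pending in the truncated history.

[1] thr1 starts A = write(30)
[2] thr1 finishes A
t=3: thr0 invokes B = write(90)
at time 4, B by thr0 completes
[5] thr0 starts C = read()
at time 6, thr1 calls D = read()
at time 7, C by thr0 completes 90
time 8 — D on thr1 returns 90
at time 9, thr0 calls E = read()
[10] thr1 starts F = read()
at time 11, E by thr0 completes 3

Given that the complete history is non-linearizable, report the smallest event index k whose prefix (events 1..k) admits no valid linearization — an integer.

events 1..10 are still linearizable — one witness is A, B, C, D:
step 1: A write(30) — value 30
step 2: B write(90) — value 90
step 3: C read() → 90 — value 90
step 4: D read() → 90 — value 90
at event 11 (E's time-11 response) nothing linearizes any more
every completion of the 1 pending operation (F) was checked; none linearizes
e.g. A, B, C, D, E (pending dropped): illegal at step 5, since E read() → 3 cannot apply there
e.g. A, B, D, C, E (pending dropped): illegal at step 5, since E read() → 3 cannot apply there

11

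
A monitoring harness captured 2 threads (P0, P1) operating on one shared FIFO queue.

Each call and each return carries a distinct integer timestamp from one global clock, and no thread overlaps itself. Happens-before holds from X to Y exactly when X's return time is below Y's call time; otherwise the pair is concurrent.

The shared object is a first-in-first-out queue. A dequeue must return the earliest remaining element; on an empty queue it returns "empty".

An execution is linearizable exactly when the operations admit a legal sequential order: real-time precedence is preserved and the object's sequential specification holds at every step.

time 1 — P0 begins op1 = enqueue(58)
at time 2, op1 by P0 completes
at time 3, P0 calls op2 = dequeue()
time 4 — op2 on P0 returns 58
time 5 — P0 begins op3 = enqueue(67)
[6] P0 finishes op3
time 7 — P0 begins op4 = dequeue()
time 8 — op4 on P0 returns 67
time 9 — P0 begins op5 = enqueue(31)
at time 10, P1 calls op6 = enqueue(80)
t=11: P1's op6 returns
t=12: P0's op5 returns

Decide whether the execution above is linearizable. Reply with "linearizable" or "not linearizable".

a witness: op1, op2, op3, op4, op5, op6
step 1: op1 enqueue(58) — queue <58>
step 2: op2 dequeue() → 58 — queue <>
step 3: op3 enqueue(67) — queue <67>
step 4: op4 dequeue() → 67 — queue <>
step 5: op5 enqueue(31) — queue <31>
step 6: op6 enqueue(80) — queue <31,80>

linearizable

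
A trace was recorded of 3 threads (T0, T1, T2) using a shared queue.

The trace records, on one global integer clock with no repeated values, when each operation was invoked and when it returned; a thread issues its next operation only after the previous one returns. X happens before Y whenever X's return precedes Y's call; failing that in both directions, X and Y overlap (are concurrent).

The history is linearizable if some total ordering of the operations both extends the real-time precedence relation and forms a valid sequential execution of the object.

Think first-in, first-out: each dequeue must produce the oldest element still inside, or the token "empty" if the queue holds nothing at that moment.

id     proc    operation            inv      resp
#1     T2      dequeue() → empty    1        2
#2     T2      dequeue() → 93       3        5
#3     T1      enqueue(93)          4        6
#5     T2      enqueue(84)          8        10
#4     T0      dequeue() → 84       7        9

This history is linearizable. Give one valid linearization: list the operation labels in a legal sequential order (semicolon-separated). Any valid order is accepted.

#1; #3; #2; #5; #4

step 1: #1 dequeue() → empty — queue <>
step 2: #3 enqueue(93) — queue <93>
step 3: #2 dequeue() → 93 — queue <>
step 4: #5 enqueue(84) — queue <84>
step 5: #4 dequeue() → 84 — queue <>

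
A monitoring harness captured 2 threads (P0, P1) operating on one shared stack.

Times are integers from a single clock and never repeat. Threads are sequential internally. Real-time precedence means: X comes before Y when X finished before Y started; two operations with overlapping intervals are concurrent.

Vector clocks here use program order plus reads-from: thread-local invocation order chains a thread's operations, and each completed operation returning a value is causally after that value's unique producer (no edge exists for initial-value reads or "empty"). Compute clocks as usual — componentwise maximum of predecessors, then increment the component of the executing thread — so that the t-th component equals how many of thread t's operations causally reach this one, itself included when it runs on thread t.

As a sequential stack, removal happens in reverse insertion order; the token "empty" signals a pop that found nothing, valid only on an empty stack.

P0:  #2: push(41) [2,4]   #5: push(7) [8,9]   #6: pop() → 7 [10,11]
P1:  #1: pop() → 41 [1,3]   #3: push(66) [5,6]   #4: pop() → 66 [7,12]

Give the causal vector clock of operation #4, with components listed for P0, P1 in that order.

invoked at 2, #2 has no predecessors; its own P0 bump gives (1, 0)
merge at #1 (invoked 1): VC(#2)=(1, 0), own-thread bump on P1 → (1, 1)
merge at #5 (invoked 8): VC(#2)=(1, 0), own-thread bump on P0 → (2, 0)
merge at #3 (invoked 5): VC(#1)=(1, 1), own-thread bump on P1 → (1, 2)
merge at #6 (invoked 10): VC(#5)=(2, 0), own-thread bump on P0 → (3, 0)
merge at #4 (invoked 7): VC(#3)=(1, 2), own-thread bump on P1 → (1, 3)
target: VC(#4) = (1, 3)

(1, 3)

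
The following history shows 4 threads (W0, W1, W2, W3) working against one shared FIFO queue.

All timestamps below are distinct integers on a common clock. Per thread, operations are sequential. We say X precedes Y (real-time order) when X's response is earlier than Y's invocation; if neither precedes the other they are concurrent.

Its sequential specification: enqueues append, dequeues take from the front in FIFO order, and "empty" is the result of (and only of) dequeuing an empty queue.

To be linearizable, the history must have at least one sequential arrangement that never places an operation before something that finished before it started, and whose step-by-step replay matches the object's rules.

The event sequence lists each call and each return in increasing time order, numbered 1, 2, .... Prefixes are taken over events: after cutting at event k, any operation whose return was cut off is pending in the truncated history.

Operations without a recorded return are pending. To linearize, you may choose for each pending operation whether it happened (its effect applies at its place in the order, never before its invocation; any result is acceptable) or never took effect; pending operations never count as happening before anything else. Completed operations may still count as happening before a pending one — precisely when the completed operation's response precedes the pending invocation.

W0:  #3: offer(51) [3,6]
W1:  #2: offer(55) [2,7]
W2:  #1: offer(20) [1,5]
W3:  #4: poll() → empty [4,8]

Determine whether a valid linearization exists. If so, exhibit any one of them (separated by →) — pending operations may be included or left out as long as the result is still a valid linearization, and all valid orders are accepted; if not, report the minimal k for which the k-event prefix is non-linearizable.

linearizable — witness: #4 → #1 → #2 → #3

step 1: #4 poll() → empty — queue <>
step 2: #1 offer(20) — queue <20>
step 3: #2 offer(55) — queue <20,55>
step 4: #3 offer(51) — queue <20,55,51>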